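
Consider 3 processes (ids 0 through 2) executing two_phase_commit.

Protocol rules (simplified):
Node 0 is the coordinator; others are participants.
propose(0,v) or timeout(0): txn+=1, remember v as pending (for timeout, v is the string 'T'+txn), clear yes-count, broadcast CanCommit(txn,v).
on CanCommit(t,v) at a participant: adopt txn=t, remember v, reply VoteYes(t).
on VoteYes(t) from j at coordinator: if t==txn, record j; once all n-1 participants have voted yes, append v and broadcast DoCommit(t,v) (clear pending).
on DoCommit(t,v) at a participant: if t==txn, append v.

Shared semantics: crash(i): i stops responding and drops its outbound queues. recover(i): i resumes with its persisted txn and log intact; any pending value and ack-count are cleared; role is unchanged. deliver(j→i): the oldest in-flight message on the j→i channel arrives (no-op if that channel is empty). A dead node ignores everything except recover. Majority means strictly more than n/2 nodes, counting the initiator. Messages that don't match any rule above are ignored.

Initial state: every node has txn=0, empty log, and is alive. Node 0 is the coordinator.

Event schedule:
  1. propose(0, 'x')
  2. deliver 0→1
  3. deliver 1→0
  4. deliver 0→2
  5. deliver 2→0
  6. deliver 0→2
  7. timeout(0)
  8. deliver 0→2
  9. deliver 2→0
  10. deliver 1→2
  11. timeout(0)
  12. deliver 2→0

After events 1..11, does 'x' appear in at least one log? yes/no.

yes

1. propose(0,'x'):  <0:coor t1 ->
2. deliver 0→1:  <1:part t1 ->
3. deliver 1→0:  nop
4. deliver 0→2:  <2:part t1 ->
5. deliver 2→0:  <0:coor t1 x>
6. deliver 0→2:  <2:part t1 x>
7. timeout(0):  <0:coor t2 x>
8. deliver 0→2:  <2:part t2 x>
9. deliver 2→0:  nop
10. deliver 1→2:  nop
11. timeout(0):  <0:coor t3 x>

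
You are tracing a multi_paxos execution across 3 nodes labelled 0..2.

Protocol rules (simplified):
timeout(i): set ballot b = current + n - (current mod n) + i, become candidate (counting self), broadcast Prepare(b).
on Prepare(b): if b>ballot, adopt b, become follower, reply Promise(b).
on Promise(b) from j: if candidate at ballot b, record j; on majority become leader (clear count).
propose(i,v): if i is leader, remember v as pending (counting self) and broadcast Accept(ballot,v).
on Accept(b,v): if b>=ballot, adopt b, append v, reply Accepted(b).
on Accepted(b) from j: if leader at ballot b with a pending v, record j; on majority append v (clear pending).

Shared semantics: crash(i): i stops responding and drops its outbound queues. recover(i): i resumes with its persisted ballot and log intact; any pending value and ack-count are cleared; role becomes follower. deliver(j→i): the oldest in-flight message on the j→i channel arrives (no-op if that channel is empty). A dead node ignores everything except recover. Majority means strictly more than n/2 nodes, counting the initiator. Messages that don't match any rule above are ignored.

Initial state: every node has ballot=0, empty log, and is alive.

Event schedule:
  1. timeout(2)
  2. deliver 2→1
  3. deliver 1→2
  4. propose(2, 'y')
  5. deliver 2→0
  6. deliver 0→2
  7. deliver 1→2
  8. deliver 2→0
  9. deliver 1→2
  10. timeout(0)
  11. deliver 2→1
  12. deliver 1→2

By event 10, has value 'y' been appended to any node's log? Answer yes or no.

step 1 timeout(2): 2={cand,b=5,log=-}
step 2 deliver 2→1: 1={foll,b=5,log=-}
step 3 deliver 1→2: 2={lead,b=5,log=-}
step 4 propose(2,'y'): —
step 5 deliver 2→0: 0={foll,b=5,log=-}
step 6 deliver 0→2: —
step 7 deliver 1→2: —
step 8 deliver 2→0: 0={foll,b=5,log=y}
step 9 deliver 1→2: —
step 10 timeout(0): 0={cand,b=6,log=y}

yes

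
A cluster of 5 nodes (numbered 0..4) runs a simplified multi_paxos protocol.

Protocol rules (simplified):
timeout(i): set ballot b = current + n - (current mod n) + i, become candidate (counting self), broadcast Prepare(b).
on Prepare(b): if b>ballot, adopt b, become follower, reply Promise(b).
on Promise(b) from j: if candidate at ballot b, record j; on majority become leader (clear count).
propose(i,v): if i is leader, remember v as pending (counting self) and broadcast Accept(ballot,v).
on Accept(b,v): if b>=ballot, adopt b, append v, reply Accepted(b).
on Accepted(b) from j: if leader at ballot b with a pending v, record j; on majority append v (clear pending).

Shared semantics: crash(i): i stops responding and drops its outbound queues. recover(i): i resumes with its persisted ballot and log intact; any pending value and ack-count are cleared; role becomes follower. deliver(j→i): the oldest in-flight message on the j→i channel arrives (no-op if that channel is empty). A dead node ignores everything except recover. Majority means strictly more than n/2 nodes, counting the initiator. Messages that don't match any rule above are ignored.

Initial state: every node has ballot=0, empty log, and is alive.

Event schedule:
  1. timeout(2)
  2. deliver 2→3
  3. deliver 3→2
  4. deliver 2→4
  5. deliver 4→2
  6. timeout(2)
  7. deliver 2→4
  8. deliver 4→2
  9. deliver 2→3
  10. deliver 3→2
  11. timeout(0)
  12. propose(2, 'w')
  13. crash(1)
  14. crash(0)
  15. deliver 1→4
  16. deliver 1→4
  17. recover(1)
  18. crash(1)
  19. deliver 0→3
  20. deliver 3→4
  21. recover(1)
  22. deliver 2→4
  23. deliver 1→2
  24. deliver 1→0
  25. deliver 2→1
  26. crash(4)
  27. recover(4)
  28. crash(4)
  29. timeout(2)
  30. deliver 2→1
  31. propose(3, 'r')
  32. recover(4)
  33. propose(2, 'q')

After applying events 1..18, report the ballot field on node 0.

5

1. timeout(2):  <2:cand b7 ->
2. deliver 2→3:  <3:foll b7 ->
3. deliver 3→2:  nop
4. deliver 2→4:  <4:foll b7 ->
5. deliver 4→2:  <2:lead b7 ->
6. timeout(2):  <2:cand b12 ->
7. deliver 2→4:  <4:foll b12 ->
8. deliver 4→2:  nop
9. deliver 2→3:  <3:foll b12 ->
10. deliver 3→2:  <2:lead b12 ->
11. timeout(0):  <0:cand b5 ->
12. propose(2,'w'):  nop
13. crash(1):  <1:✗foll b0 ->
14. crash(0):  <0:✗cand b5 ->
15. deliver 1→4:  nop
16. deliver 1→4:  nop
17. recover(1):  <1:foll b0 ->
18. crash(1):  <1:✗foll b0 ->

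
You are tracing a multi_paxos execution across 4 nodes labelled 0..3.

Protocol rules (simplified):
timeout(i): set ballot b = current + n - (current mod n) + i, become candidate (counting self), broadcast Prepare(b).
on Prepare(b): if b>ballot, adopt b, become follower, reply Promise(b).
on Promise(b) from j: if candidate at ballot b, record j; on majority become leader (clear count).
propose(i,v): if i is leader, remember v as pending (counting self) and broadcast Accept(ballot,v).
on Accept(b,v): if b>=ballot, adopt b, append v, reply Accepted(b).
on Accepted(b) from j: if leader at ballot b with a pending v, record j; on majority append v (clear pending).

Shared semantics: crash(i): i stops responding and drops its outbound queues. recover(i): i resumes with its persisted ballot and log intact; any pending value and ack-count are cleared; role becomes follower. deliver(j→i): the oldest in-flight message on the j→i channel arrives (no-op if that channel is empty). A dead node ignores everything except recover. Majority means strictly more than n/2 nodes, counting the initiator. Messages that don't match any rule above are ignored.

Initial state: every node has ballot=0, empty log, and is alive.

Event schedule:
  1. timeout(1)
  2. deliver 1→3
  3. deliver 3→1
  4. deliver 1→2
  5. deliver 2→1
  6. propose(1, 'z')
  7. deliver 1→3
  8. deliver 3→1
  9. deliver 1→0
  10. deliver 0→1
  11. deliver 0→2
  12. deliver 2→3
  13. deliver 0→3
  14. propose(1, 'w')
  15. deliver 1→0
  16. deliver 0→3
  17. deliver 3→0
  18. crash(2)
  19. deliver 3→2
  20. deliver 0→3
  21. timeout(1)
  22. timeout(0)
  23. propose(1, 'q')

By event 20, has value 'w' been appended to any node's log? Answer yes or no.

step 1 timeout(1): 1={cand,b=5,log=-}
step 2 deliver 1→3: 3={foll,b=5,log=-}
step 3 deliver 3→1: —
step 4 deliver 1→2: 2={foll,b=5,log=-}
step 5 deliver 2→1: 1={lead,b=5,log=-}
step 6 propose(1,'z'): —
step 7 deliver 1→3: 3={foll,b=5,log=z}
step 8 deliver 3→1: —
step 9 deliver 1→0: 0={foll,b=5,log=-}
step 10 deliver 0→1: —
step 11 deliver 0→2: —
step 12 deliver 2→3: —
step 13 deliver 0→3: —
step 14 propose(1,'w'): —
step 15 deliver 1→0: 0={foll,b=5,log=z}
step 16 deliver 0→3: —
step 17 deliver 3→0: —
step 18 crash(2): 2={✗foll,b=5,log=-}
step 19 deliver 3→2: —
step 20 deliver 0→3: —

no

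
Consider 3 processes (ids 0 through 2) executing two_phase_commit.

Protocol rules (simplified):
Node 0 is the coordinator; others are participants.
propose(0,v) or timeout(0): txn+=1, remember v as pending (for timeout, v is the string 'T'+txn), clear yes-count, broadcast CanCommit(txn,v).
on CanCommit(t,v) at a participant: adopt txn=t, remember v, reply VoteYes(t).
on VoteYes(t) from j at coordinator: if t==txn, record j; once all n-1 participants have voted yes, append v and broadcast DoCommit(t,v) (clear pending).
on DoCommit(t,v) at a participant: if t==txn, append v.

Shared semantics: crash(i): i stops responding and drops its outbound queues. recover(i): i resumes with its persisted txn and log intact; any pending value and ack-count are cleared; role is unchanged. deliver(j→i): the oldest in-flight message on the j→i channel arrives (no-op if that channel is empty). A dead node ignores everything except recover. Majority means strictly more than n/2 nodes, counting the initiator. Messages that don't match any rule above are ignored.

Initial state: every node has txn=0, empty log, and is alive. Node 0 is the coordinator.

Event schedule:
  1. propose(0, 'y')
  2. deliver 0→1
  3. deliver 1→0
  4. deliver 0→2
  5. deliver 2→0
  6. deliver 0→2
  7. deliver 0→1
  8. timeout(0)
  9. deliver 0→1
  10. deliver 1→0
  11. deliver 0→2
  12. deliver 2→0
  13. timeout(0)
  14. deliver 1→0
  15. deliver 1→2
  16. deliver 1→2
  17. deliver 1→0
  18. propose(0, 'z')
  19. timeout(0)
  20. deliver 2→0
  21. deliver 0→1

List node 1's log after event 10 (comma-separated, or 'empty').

[1] propose(0,'y') → N0(coor t1 [-])
[2] deliver 0→1 → N1(part t1 [-])
[3] deliver 1→0 → ∅
[4] deliver 0→2 → N2(part t1 [-])
[5] deliver 2→0 → N0(coor t1 [y])
[6] deliver 0→2 → N2(part t1 [y])
[7] deliver 0→1 → N1(part t1 [y])
[8] timeout(0) → N0(coor t2 [y])
[9] deliver 0→1 → N1(part t2 [y])
[10] deliver 1→0 → ∅

y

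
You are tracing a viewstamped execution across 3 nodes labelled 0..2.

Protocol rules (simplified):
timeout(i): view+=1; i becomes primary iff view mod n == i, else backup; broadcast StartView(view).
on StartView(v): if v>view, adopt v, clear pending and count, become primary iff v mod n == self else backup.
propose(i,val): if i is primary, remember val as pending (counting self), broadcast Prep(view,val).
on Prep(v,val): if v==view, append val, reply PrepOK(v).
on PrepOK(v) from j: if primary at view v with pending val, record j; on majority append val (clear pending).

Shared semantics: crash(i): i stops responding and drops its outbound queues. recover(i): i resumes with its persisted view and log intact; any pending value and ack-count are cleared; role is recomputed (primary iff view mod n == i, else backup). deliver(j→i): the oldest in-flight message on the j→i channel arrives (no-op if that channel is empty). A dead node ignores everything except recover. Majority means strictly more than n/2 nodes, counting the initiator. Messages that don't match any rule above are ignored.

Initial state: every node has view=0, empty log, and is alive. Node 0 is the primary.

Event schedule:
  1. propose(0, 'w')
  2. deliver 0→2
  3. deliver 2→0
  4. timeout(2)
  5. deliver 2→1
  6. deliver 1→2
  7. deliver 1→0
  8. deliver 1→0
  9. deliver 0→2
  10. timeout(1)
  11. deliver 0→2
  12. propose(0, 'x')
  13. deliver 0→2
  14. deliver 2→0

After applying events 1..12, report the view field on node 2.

1

[1] propose(0,'w') → ∅
[2] deliver 0→2 → N2(back v0 [w])
[3] deliver 2→0 → N0(prim v0 [w])
[4] timeout(2) → N2(back v1 [w])
[5] deliver 2→1 → N1(prim v1 [-])
[6] deliver 1→2 → ∅
[7] deliver 1→0 → ∅
[8] deliver 1→0 → ∅
[9] deliver 0→2 → ∅
[10] timeout(1) → N1(back v2 [-])
[11] deliver 0→2 → ∅
[12] propose(0,'x') → ∅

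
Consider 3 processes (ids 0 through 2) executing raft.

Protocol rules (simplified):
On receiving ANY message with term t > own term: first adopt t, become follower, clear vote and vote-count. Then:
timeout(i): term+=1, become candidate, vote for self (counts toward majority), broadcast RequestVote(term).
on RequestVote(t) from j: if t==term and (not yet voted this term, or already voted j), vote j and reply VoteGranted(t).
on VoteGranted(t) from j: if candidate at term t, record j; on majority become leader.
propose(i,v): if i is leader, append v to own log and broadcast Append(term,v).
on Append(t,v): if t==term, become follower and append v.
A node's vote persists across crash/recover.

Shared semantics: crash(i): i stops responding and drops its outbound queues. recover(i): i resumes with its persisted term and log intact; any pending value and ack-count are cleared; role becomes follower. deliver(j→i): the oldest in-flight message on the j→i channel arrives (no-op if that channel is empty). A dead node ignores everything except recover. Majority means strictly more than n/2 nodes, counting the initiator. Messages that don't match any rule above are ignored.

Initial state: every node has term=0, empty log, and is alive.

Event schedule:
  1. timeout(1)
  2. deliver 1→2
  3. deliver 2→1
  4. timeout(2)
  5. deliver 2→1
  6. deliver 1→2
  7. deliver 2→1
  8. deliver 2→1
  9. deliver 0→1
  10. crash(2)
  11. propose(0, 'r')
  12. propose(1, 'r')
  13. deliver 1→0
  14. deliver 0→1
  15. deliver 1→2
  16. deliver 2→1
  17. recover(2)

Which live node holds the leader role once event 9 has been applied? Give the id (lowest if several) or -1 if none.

e1 timeout(1): 1[cand,t=1,-]
e2 deliver 1→2: 2[foll,t=1,-]
e3 deliver 2→1: 1[lead,t=1,-]
e4 timeout(2): 2[cand,t=2,-]
e5 deliver 2→1: 1[foll,t=2,-]
e6 deliver 1→2: 2[lead,t=2,-]
e7 deliver 2→1: ·
e8 deliver 2→1: ·
e9 deliver 0→1: ·

2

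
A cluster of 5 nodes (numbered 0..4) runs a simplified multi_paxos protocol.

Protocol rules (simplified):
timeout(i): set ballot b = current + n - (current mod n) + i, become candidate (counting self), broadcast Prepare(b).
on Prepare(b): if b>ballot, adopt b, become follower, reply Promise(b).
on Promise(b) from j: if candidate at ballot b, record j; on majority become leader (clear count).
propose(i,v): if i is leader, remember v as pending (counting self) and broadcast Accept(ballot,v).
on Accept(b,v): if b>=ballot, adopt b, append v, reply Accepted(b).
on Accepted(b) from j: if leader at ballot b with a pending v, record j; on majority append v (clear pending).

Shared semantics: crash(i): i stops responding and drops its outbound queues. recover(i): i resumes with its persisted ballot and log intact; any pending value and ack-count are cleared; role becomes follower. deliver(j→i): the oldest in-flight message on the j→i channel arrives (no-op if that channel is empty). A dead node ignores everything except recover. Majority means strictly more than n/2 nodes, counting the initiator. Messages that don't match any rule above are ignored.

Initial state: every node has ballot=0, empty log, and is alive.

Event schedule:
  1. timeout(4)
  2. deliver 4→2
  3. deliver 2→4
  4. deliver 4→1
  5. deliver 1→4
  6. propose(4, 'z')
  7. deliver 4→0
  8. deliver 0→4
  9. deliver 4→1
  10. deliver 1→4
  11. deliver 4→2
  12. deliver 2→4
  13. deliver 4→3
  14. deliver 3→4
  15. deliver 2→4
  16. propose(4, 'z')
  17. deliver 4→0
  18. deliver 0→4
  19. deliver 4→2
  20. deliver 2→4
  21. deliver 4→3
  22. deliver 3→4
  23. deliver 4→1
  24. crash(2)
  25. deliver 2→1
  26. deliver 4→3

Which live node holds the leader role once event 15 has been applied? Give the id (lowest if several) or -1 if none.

[1] timeout(4) → N4(cand b9 [-])
[2] deliver 4→2 → N2(foll b9 [-])
[3] deliver 2→4 → ∅
[4] deliver 4→1 → N1(foll b9 [-])
[5] deliver 1→4 → N4(lead b9 [-])
[6] propose(4,'z') → ∅
[7] deliver 4→0 → N0(foll b9 [-])
[8] deliver 0→4 → ∅
[9] deliver 4→1 → N1(foll b9 [z])
[10] deliver 1→4 → ∅
[11] deliver 4→2 → N2(foll b9 [z])
[12] deliver 2→4 → N4(lead b9 [z])
[13] deliver 4→3 → N3(foll b9 [-])
[14] deliver 3→4 → ∅
[15] deliver 2→4 → ∅

4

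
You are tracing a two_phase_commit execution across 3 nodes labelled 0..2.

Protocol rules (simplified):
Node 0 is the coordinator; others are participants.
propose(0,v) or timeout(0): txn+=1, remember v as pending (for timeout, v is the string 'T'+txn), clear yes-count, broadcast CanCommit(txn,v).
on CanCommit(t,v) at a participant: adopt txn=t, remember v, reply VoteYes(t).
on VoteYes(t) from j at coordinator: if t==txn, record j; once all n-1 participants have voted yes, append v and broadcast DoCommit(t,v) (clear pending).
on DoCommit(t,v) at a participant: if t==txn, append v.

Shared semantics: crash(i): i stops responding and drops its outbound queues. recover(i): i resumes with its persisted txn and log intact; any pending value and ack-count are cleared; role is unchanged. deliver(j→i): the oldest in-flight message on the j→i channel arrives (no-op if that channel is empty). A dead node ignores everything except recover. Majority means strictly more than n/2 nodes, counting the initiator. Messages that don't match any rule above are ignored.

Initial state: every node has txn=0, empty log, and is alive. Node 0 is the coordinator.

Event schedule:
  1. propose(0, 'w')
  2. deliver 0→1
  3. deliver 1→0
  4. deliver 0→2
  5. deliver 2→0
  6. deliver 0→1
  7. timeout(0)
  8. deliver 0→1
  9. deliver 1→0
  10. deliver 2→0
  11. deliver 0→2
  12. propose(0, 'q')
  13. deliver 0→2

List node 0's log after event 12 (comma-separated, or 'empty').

w

step 1 propose(0,'w'): 0={coor,t=1,log=-}
step 2 deliver 0→1: 1={part,t=1,log=-}
step 3 deliver 1→0: —
step 4 deliver 0→2: 2={part,t=1,log=-}
step 5 deliver 2→0: 0={coor,t=1,log=w}
step 6 deliver 0→1: 1={part,t=1,log=w}
step 7 timeout(0): 0={coor,t=2,log=w}
step 8 deliver 0→1: 1={part,t=2,log=w}
step 9 deliver 1→0: —
step 10 deliver 2→0: —
step 11 deliver 0→2: 2={part,t=1,log=w}
step 12 propose(0,'q'): 0={coor,t=3,log=w}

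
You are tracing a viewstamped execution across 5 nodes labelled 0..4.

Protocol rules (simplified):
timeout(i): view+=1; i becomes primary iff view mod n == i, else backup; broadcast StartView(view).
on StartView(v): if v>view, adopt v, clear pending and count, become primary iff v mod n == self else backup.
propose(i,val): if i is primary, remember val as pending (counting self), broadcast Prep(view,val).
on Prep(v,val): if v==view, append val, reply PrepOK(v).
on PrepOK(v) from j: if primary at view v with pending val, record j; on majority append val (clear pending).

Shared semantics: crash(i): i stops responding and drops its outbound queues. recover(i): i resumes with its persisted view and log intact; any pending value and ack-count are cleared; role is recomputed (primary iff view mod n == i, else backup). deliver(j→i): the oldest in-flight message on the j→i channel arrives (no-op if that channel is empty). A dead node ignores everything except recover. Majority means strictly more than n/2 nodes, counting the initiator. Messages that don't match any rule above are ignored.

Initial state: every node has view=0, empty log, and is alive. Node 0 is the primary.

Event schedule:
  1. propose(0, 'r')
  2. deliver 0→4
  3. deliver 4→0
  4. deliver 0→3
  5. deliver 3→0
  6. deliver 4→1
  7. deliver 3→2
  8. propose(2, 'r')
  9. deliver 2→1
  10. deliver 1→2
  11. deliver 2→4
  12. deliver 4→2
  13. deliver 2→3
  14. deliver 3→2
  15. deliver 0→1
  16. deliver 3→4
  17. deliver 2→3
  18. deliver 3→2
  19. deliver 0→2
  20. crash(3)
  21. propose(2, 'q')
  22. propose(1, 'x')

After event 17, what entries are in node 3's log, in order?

step 1 propose(0,'r'): —
step 2 deliver 0→4: 4={back,v=0,log=r}
step 3 deliver 4→0: —
step 4 deliver 0→3: 3={back,v=0,log=r}
step 5 deliver 3→0: 0={prim,v=0,log=r}
step 6 deliver 4→1: —
step 7 deliver 3→2: —
step 8 propose(2,'r'): —
step 9 deliver 2→1: —
step 10 deliver 1→2: —
step 11 deliver 2→4: —
step 12 deliver 4→2: —
step 13 deliver 2→3: —
step 14 deliver 3→2: —
step 15 deliver 0→1: 1={back,v=0,log=r}
step 16 deliver 3→4: —
step 17 deliver 2→3: —

r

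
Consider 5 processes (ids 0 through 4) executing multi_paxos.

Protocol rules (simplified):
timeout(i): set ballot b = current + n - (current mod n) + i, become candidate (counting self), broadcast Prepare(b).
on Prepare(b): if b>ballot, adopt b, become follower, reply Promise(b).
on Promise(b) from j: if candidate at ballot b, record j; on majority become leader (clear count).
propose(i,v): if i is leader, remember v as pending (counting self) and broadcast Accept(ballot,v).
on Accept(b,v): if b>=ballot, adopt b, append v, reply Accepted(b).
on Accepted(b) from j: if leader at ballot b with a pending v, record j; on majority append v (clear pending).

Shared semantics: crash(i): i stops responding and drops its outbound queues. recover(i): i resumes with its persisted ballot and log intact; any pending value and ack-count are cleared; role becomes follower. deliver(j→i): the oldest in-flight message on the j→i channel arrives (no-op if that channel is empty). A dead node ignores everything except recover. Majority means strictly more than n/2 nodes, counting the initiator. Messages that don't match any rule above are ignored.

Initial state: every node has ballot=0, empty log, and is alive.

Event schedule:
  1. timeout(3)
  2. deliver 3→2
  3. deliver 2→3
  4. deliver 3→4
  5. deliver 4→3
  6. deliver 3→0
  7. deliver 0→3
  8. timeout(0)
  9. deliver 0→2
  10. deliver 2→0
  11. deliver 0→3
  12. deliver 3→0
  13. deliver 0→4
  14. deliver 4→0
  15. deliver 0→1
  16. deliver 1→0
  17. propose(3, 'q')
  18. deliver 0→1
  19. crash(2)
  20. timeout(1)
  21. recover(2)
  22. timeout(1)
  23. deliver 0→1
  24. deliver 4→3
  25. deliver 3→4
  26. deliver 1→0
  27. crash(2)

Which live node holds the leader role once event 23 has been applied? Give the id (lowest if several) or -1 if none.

after 1 — timeout(3): n3:cand/b8/[-]
after 2 — deliver 3→2: n2:foll/b8/[-]
after 3 — deliver 2→3: ·
after 4 — deliver 3→4: n4:foll/b8/[-]
after 5 — deliver 4→3: n3:lead/b8/[-]
after 6 — deliver 3→0: n0:foll/b8/[-]
after 7 — deliver 0→3: ·
after 8 — timeout(0): n0:cand/b10/[-]
after 9 — deliver 0→2: n2:foll/b10/[-]
after 10 — deliver 2→0: ·
after 11 — deliver 0→3: n3:foll/b10/[-]
after 12 — deliver 3→0: n0:lead/b10/[-]
after 13 — deliver 0→4: n4:foll/b10/[-]
after 14 — deliver 4→0: ·
after 15 — deliver 0→1: n1:foll/b10/[-]
after 16 — deliver 1→0: ·
after 17 — propose(3,'q'): ·
after 18 — deliver 0→1: ·
after 19 — crash(2): n2:✗foll/b10/[-]
after 20 — timeout(1): n1:cand/b16/[-]
after 21 — recover(2): n2:foll/b10/[-]
after 22 — timeout(1): n1:cand/b21/[-]
after 23 — deliver 0→1: ·

0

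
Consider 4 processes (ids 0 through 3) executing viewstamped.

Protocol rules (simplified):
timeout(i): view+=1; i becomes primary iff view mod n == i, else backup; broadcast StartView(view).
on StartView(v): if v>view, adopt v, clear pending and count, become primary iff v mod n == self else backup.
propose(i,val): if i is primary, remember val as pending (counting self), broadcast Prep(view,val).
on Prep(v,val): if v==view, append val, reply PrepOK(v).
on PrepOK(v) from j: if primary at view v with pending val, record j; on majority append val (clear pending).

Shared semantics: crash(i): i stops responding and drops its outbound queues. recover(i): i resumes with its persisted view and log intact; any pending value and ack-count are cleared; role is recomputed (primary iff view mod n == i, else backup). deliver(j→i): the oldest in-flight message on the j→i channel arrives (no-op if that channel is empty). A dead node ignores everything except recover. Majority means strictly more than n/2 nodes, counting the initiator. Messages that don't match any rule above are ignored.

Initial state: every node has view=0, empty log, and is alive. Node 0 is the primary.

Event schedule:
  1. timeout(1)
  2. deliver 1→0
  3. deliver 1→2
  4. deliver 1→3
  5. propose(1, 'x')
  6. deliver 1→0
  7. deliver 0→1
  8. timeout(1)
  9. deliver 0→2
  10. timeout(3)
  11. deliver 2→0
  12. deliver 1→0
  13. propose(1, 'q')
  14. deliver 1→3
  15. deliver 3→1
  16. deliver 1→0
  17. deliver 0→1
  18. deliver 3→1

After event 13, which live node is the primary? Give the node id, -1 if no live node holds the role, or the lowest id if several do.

-1

step 1 timeout(1): 1={prim,v=1,log=-}
step 2 deliver 1→0: 0={back,v=1,log=-}
step 3 deliver 1→2: 2={back,v=1,log=-}
step 4 deliver 1→3: 3={back,v=1,log=-}
step 5 propose(1,'x'): —
step 6 deliver 1→0: 0={back,v=1,log=x}
step 7 deliver 0→1: —
step 8 timeout(1): 1={back,v=2,log=-}
step 9 deliver 0→2: —
step 10 timeout(3): 3={back,v=2,log=-}
step 11 deliver 2→0: —
step 12 deliver 1→0: 0={back,v=2,log=x}
step 13 propose(1,'q'): —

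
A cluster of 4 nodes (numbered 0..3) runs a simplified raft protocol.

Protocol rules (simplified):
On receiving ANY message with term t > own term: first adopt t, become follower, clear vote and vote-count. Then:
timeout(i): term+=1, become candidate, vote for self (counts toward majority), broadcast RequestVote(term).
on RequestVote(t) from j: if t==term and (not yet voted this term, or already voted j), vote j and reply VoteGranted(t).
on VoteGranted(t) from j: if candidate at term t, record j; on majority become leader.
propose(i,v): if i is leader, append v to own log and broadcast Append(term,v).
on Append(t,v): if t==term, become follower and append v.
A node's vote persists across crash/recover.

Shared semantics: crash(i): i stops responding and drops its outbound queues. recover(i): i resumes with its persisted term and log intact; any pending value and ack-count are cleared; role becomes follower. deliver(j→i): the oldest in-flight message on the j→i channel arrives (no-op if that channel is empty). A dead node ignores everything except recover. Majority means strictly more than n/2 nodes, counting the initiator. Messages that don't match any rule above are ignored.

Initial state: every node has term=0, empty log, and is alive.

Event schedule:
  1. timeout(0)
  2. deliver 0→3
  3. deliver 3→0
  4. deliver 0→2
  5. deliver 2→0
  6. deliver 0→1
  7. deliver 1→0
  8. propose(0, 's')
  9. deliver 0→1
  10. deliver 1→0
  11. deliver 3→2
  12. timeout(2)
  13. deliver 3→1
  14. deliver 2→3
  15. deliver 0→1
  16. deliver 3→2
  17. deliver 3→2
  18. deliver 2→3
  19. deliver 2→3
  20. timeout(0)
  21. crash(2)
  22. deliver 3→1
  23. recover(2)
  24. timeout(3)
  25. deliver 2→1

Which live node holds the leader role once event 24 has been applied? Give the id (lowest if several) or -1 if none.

-1

1. timeout(0):  <0:cand t1 ->
2. deliver 0→3:  <3:foll t1 ->
3. deliver 3→0:  nop
4. deliver 0→2:  <2:foll t1 ->
5. deliver 2→0:  <0:lead t1 ->
6. deliver 0→1:  <1:foll t1 ->
7. deliver 1→0:  nop
8. propose(0,'s'):  <0:lead t1 s>
9. deliver 0→1:  <1:foll t1 s>
10. deliver 1→0:  nop
11. deliver 3→2:  nop
12. timeout(2):  <2:cand t2 ->
13. deliver 3→1:  nop
14. deliver 2→3:  <3:foll t2 ->
15. deliver 0→1:  nop
16. deliver 3→2:  nop
17. deliver 3→2:  nop
18. deliver 2→3:  nop
19. deliver 2→3:  nop
20. timeout(0):  <0:cand t2 s>
21. crash(2):  <2:✗cand t2 ->
22. deliver 3→1:  nop
23. recover(2):  <2:foll t2 ->
24. timeout(3):  <3:cand t3 ->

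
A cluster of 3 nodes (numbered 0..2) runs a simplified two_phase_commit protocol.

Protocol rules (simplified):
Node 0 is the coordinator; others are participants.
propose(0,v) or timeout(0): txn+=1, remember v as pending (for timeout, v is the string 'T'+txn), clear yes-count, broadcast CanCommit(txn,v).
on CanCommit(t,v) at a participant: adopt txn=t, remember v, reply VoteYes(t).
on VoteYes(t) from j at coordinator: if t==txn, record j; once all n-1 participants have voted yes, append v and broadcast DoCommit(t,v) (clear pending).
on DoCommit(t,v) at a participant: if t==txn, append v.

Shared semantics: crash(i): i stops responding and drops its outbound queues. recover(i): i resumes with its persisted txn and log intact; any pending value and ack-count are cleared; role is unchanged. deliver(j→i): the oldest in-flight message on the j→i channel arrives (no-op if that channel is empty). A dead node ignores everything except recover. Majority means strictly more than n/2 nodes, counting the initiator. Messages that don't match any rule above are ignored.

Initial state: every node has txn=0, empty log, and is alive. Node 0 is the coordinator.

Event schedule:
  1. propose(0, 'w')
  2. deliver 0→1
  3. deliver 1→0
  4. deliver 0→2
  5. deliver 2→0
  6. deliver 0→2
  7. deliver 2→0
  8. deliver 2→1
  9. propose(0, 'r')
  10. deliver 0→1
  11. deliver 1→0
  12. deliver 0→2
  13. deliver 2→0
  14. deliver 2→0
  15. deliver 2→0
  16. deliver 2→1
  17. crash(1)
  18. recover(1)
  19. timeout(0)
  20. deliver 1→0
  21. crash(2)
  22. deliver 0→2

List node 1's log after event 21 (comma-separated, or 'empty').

step 1 propose(0,'w'): 0={coor,t=1,log=-}
step 2 deliver 0→1: 1={part,t=1,log=-}
step 3 deliver 1→0: —
step 4 deliver 0→2: 2={part,t=1,log=-}
step 5 deliver 2→0: 0={coor,t=1,log=w}
step 6 deliver 0→2: 2={part,t=1,log=w}
step 7 deliver 2→0: —
step 8 deliver 2→1: —
step 9 propose(0,'r'): 0={coor,t=2,log=w}
step 10 deliver 0→1: 1={part,t=1,log=w}
step 11 deliver 1→0: —
step 12 deliver 0→2: 2={part,t=2,log=w}
step 13 deliver 2→0: —
step 14 deliver 2→0: —
step 15 deliver 2→0: —
step 16 deliver 2→1: —
step 17 crash(1): 1={✗part,t=1,log=w}
step 18 recover(1): 1={part,t=1,log=w}
step 19 timeout(0): 0={coor,t=3,log=w}
step 20 deliver 1→0: —
step 21 crash(2): 2={✗part,t=2,log=w}

w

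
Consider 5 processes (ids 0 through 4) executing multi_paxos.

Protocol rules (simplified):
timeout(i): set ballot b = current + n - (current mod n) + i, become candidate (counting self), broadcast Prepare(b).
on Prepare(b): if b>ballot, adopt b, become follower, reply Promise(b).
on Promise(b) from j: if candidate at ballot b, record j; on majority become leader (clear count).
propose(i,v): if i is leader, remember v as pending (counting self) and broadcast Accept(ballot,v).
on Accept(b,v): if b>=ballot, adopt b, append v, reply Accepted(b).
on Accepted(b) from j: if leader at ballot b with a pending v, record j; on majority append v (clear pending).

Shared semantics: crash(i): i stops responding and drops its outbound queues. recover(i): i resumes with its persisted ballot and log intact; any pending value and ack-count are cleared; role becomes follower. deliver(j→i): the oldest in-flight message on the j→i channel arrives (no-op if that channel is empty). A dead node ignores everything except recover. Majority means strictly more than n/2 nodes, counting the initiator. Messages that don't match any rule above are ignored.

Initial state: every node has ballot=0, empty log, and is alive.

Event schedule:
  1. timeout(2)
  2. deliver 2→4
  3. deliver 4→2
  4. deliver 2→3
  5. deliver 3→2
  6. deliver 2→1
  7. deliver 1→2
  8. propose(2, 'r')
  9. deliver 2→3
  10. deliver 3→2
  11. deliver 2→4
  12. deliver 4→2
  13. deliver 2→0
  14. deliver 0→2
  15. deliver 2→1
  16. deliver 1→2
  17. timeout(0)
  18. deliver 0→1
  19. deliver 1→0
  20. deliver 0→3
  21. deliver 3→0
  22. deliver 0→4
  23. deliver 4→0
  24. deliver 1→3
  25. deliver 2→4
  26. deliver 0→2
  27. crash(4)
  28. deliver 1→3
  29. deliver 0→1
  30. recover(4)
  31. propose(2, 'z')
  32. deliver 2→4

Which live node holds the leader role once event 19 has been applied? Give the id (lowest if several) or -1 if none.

step 1 timeout(2): 2={cand,b=7,log=-}
step 2 deliver 2→4: 4={foll,b=7,log=-}
step 3 deliver 4→2: —
step 4 deliver 2→3: 3={foll,b=7,log=-}
step 5 deliver 3→2: 2={lead,b=7,log=-}
step 6 deliver 2→1: 1={foll,b=7,log=-}
step 7 deliver 1→2: —
step 8 propose(2,'r'): —
step 9 deliver 2→3: 3={foll,b=7,log=r}
step 10 deliver 3→2: —
step 11 deliver 2→4: 4={foll,b=7,log=r}
step 12 deliver 4→2: 2={lead,b=7,log=r}
step 13 deliver 2→0: 0={foll,b=7,log=-}
step 14 deliver 0→2: —
step 15 deliver 2→1: 1={foll,b=7,log=r}
step 16 deliver 1→2: —
step 17 timeout(0): 0={cand,b=10,log=-}
step 18 deliver 0→1: 1={foll,b=10,log=r}
step 19 deliver 1→0: —

2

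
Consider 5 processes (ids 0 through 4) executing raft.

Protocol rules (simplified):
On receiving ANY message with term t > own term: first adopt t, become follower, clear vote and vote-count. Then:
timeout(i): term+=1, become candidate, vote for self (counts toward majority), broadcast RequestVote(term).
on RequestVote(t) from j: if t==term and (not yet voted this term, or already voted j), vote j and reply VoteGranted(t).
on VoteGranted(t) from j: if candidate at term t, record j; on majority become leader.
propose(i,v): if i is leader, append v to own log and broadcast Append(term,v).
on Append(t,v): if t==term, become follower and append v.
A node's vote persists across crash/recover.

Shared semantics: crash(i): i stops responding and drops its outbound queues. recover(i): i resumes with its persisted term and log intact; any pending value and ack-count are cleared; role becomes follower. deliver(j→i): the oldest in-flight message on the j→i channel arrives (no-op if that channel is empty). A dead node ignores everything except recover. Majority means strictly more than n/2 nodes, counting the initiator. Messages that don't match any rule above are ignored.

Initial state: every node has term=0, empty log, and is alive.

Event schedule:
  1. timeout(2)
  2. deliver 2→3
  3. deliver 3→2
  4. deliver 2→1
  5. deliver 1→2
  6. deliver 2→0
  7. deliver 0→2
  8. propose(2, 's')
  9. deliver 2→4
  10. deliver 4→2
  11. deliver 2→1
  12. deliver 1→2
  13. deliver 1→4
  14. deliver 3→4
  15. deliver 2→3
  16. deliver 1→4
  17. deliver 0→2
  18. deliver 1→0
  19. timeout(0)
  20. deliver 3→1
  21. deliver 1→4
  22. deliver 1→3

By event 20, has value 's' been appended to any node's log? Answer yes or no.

yes

[1] timeout(2) → N2(cand t1 [-])
[2] deliver 2→3 → N3(foll t1 [-])
[3] deliver 3→2 → ∅
[4] deliver 2→1 → N1(foll t1 [-])
[5] deliver 1→2 → N2(lead t1 [-])
[6] deliver 2→0 → N0(foll t1 [-])
[7] deliver 0→2 → ∅
[8] propose(2,'s') → N2(lead t1 [s])
[9] deliver 2→4 → N4(foll t1 [-])
[10] deliver 4→2 → ∅
[11] deliver 2→1 → N1(foll t1 [s])
[12] deliver 1→2 → ∅
[13] deliver 1→4 → ∅
[14] deliver 3→4 → ∅
[15] deliver 2→3 → N3(foll t1 [s])
[16] deliver 1→4 → ∅
[17] deliver 0→2 → ∅
[18] deliver 1→0 → ∅
[19] timeout(0) → N0(cand t2 [-])
[20] deliver 3→1 → ∅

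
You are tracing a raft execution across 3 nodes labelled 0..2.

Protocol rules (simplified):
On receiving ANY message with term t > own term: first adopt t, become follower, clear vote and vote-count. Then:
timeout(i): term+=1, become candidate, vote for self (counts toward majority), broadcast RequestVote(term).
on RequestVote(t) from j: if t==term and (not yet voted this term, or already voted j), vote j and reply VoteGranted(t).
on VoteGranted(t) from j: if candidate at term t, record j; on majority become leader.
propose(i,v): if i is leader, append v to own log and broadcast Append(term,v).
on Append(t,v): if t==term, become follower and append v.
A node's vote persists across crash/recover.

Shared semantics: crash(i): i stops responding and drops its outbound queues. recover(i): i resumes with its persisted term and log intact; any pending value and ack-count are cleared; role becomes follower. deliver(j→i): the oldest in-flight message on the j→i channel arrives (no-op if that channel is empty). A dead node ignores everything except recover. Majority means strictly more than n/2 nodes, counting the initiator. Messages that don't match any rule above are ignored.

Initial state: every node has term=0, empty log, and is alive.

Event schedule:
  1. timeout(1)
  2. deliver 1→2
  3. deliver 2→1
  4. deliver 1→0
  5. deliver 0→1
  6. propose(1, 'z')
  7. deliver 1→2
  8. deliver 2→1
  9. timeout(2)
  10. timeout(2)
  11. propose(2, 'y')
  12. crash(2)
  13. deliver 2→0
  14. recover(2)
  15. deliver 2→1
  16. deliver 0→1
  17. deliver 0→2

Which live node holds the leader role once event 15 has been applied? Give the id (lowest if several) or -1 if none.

1

e1 timeout(1): 1[cand,t=1,-]
e2 deliver 1→2: 2[foll,t=1,-]
e3 deliver 2→1: 1[lead,t=1,-]
e4 deliver 1→0: 0[foll,t=1,-]
e5 deliver 0→1: ·
e6 propose(1,'z'): 1[lead,t=1,z]
e7 deliver 1→2: 2[foll,t=1,z]
e8 deliver 2→1: ·
e9 timeout(2): 2[cand,t=2,z]
e10 timeout(2): 2[cand,t=3,z]
e11 propose(2,'y'): ·
e12 crash(2): 2[✗cand,t=3,z]
e13 deliver 2→0: ·
e14 recover(2): 2[foll,t=3,z]
e15 deliver 2→1: ·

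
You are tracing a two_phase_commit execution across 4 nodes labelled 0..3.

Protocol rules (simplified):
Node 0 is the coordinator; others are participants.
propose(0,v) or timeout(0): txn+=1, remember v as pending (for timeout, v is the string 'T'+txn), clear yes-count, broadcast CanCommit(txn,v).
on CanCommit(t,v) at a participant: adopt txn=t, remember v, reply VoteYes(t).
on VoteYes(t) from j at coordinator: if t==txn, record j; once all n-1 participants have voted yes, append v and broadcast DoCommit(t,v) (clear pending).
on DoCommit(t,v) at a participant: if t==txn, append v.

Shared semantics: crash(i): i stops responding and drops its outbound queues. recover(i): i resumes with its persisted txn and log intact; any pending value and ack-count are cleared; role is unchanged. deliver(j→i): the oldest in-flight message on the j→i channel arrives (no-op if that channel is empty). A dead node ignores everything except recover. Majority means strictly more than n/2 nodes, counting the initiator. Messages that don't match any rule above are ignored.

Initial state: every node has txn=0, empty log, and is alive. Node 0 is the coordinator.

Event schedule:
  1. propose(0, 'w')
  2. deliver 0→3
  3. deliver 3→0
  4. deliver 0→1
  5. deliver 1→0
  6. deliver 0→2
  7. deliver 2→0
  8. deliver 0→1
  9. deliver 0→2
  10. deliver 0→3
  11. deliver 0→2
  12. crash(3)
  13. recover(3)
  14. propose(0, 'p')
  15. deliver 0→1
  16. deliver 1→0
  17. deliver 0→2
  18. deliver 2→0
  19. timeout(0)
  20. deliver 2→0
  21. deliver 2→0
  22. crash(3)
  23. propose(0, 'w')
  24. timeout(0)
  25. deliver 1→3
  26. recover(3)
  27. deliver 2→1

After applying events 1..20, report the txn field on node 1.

2

[1] propose(0,'w') → N0(coor t1 [-])
[2] deliver 0→3 → N3(part t1 [-])
[3] deliver 3→0 → ∅
[4] deliver 0→1 → N1(part t1 [-])
[5] deliver 1→0 → ∅
[6] deliver 0→2 → N2(part t1 [-])
[7] deliver 2→0 → N0(coor t1 [w])
[8] deliver 0→1 → N1(part t1 [w])
[9] deliver 0→2 → N2(part t1 [w])
[10] deliver 0→3 → N3(part t1 [w])
[11] deliver 0→2 → ∅
[12] crash(3) → N3(✗part t1 [w])
[13] recover(3) → N3(part t1 [w])
[14] propose(0,'p') → N0(coor t2 [w])
[15] deliver 0→1 → N1(part t2 [w])
[16] deliver 1→0 → ∅
[17] deliver 0→2 → N2(part t2 [w])
[18] deliver 2→0 → ∅
[19] timeout(0) → N0(coor t3 [w])
[20] deliver 2→0 → ∅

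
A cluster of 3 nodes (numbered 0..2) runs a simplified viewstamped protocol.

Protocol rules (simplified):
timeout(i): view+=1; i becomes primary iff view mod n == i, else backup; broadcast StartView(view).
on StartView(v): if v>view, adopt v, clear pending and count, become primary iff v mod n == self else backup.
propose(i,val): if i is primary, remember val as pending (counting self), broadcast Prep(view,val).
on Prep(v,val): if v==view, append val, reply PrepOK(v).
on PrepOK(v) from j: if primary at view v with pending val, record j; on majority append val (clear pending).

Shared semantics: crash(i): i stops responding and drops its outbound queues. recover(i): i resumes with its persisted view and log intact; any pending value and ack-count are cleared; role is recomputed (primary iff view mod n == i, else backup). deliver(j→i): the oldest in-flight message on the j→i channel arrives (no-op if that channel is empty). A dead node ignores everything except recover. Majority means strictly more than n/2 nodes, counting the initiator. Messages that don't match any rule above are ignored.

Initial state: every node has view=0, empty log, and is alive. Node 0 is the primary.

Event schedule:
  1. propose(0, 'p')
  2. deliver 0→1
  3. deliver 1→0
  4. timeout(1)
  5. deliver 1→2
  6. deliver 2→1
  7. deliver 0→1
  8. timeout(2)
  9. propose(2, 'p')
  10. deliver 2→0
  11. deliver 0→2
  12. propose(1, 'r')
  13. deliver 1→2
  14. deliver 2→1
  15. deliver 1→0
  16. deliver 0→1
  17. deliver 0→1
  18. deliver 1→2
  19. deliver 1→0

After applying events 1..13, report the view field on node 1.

1

e1 propose(0,'p'): ·
e2 deliver 0→1: 1[back,v=0,p]
e3 deliver 1→0: 0[prim,v=0,p]
e4 timeout(1): 1[prim,v=1,p]
e5 deliver 1→2: 2[back,v=1,-]
e6 deliver 2→1: ·
e7 deliver 0→1: ·
e8 timeout(2): 2[prim,v=2,-]
e9 propose(2,'p'): ·
e10 deliver 2→0: 0[back,v=2,p]
e11 deliver 0→2: ·
e12 propose(1,'r'): ·
e13 deliver 1→2: ·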